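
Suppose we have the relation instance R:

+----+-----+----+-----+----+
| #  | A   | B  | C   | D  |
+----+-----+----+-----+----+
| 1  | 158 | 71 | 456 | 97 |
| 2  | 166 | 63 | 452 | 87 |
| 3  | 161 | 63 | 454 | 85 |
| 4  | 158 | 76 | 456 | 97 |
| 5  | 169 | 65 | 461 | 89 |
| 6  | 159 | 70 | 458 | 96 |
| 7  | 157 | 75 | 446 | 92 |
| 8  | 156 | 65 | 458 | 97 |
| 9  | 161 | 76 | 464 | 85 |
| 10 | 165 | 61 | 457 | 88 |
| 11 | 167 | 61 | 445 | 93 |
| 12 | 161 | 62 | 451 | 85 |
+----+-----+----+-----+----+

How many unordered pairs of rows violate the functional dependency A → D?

A=158: all 2 rows agree on D — 0 pairs.
A=161: all 3 rows agree on D — 0 pairs.

0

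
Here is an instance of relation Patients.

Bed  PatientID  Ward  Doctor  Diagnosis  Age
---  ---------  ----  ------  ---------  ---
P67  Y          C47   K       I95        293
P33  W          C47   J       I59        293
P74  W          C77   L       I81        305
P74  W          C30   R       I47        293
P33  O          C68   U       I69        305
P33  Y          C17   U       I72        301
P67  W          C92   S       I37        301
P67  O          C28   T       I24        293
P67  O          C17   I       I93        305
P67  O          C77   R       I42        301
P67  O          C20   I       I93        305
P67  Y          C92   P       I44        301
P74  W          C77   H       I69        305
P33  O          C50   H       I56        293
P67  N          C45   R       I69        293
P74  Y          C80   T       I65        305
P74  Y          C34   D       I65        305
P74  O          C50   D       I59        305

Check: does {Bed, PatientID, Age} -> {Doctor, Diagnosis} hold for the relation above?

No

(Bed=P67, PatientID=Y, Age=293): 1 row → {Doctor,Diagnosis} = (K, I95) ✓
(Bed=P33, PatientID=W, Age=293): 1 row → {Doctor,Diagnosis} = (J, I59) ✓
(Bed=P74, PatientID=W, Age=305): 2 rows → {Doctor,Diagnosis} takes values {(L, I81), (H, I69)} — violation
(Bed=P74, PatientID=W, Age=293): 1 row → {Doctor,Diagnosis} = (R, I47) ✓
(Bed=P33, PatientID=O, Age=305): 1 row → {Doctor,Diagnosis} = (U, I69) ✓
(Bed=P33, PatientID=Y, Age=301): 1 row → {Doctor,Diagnosis} = (U, I72) ✓
(Bed=P67, PatientID=W, Age=301): 1 row → {Doctor,Diagnosis} = (S, I37) ✓
(Bed=P67, PatientID=O, Age=293): 1 row → {Doctor,Diagnosis} = (T, I24) ✓
(Bed=P67, PatientID=O, Age=305): 2 rows → {Doctor,Diagnosis} = (I, I93), (I, I93) ✓
(Bed=P67, PatientID=O, Age=301): 1 row → {Doctor,Diagnosis} = (R, I42) ✓
(Bed=P67, PatientID=Y, Age=301): 1 row → {Doctor,Diagnosis} = (P, I44) ✓
(Bed=P33, PatientID=O, Age=293): 1 row → {Doctor,Diagnosis} = (H, I56) ✓
(Bed=P67, PatientID=N, Age=293): 1 row → {Doctor,Diagnosis} = (R, I69) ✓
(Bed=P74, PatientID=Y, Age=305): 2 rows → {Doctor,Diagnosis} takes values {(T, I65), (D, I65)} — violation
(Bed=P74, PatientID=O, Age=305): 1 row → {Doctor,Diagnosis} = (D, I59) ✓
Two rows agree on {Bed, PatientID, Age} but differ on {Doctor, Diagnosis}, so {Bed, PatientID, Age} -> {Doctor, Diagnosis} does not hold.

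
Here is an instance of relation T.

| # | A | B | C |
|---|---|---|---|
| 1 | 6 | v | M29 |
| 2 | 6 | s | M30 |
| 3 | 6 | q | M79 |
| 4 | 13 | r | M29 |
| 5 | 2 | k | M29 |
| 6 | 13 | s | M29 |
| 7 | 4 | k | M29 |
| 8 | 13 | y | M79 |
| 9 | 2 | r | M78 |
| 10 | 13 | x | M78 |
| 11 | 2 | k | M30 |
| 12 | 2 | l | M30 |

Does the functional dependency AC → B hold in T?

(A=6, C=M29): row 1 → B = v ✓
(A=6, C=M30): row 2 → B = s ✓
(A=6, C=M79): row 3 → B = q ✓
(A=13, C=M29): rows 4, 6 → B takes values {r, s} — violation
(A=2, C=M29): row 5 → B = k ✓
(A=4, C=M29): row 7 → B = k ✓
(A=13, C=M79): row 8 → B = y ✓
(A=2, C=M78): row 9 → B = r ✓
(A=13, C=M78): row 10 → B = x ✓
(A=2, C=M30): rows 11, 12 → B takes values {k, l} — violation
Two rows agree on AC but differ on B, so AC → B does not hold.

No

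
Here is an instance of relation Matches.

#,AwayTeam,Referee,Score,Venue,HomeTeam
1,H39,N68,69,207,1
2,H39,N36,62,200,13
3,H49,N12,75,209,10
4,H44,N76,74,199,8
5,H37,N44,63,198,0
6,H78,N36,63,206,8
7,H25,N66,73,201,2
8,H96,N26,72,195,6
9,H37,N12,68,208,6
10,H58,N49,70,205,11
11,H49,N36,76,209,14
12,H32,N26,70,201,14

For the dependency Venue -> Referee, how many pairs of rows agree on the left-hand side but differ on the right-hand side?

Venue=209: violating pairs (3,11) — 1 pair.
Venue=201: violating pairs (7,12) — 1 pair.

2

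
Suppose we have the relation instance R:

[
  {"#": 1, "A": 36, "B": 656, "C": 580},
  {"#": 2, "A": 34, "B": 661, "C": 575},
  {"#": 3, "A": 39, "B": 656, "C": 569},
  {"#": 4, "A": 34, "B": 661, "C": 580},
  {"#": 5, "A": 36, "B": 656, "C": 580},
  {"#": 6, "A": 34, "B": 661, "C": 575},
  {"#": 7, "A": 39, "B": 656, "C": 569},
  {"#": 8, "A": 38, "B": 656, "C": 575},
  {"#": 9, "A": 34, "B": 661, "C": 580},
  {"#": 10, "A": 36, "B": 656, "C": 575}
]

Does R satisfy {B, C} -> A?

No

(B=656, C=580): rows 1, 5 → A = 36, 36 ✓
(B=661, C=575): rows 2, 6 → A = 34, 34 ✓
(B=656, C=569): rows 3, 7 → A = 39, 39 ✓
(B=661, C=580): rows 4, 9 → A = 34, 34 ✓
(B=656, C=575): rows 8, 10 → A takes values {38, 36} — violation
Two rows agree on {B, C} but differ on A, so {B, C} -> A does not hold.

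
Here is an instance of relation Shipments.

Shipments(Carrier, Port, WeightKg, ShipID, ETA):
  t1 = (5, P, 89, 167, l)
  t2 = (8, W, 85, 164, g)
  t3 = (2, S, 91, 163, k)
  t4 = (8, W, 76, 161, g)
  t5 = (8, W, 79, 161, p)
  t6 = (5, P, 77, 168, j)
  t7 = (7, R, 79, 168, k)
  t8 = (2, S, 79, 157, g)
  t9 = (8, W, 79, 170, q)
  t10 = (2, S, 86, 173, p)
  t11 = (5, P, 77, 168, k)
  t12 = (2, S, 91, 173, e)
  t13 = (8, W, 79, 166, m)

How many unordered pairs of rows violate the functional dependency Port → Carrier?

Port=P: all 3 rows agree on Carrier — 0 pairs.
Port=W: all 5 rows agree on Carrier — 0 pairs.
Port=S: all 4 rows agree on Carrier — 0 pairs.

0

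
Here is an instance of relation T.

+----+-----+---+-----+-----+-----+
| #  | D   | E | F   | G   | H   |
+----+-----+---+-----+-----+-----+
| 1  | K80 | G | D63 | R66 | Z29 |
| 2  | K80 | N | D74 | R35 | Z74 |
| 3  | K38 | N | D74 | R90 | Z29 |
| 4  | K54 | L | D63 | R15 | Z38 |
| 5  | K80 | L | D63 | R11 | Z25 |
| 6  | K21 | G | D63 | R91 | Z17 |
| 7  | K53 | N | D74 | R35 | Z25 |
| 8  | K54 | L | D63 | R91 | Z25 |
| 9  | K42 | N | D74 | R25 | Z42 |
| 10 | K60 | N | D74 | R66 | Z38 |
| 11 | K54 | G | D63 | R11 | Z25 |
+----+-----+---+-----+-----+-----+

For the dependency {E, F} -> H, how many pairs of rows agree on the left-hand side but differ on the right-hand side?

15

(E=G, F=D63): violating pairs (1,6), (1,11), (6,11) — 3 pairs.
(E=N, F=D74): violating pairs (2,3), (2,7), (2,9), (2,10), (3,7), (3,9), (3,10), (7,9), (7,10), (9,10) — 10 pairs.
(E=L, F=D63): violating pairs (4,5), (4,8) — 2 pairs.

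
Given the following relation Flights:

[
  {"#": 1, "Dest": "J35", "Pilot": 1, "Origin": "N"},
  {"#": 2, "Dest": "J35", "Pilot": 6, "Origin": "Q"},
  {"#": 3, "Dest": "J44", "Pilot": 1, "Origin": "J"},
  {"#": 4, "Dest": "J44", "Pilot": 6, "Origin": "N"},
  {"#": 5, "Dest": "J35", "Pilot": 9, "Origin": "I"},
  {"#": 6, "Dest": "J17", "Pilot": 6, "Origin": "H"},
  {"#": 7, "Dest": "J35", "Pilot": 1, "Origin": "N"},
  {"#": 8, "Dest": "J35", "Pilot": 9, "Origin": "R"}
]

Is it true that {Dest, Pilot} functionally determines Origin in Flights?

No

(Dest=J35, Pilot=1): rows 1, 7 → Origin = N, N ✓
(Dest=J35, Pilot=6): row 2 → Origin = Q ✓
(Dest=J44, Pilot=1): row 3 → Origin = J ✓
(Dest=J44, Pilot=6): row 4 → Origin = N ✓
(Dest=J35, Pilot=9): rows 5, 8 → Origin takes values {I, R} — violation
(Dest=J17, Pilot=6): row 6 → Origin = H ✓
Two rows agree on {Dest, Pilot} but differ on Origin, so {Dest, Pilot} → Origin does not hold.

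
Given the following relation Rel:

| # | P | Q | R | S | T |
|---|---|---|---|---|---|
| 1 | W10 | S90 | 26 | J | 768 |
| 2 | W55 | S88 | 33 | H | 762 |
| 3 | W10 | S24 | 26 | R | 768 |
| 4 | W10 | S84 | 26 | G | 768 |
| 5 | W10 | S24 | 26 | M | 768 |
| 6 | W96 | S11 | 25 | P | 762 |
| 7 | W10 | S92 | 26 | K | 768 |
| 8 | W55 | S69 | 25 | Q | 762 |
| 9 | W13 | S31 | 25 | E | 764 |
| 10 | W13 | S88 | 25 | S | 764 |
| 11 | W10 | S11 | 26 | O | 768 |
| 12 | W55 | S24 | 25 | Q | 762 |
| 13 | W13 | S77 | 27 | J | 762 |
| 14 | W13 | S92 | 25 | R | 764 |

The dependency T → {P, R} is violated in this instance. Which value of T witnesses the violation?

T=768: rows 1, 3, 4, 5, 7, 11 → {P,R} = (W10, 26), (W10, 26), (W10, 26), (W10, 26), (W10, 26), (W10, 26) ✓
T=762: rows 2, 6, 8, 12, 13 → {P,R} takes values {(W55, 33), (W96, 25), (W55, 25), (W13, 27)} — violation
T=764: rows 9, 10, 14 → {P,R} = (W13, 25), (W13, 25), (W13, 25) ✓
The only T value with inconsistent RHS is T=762.

762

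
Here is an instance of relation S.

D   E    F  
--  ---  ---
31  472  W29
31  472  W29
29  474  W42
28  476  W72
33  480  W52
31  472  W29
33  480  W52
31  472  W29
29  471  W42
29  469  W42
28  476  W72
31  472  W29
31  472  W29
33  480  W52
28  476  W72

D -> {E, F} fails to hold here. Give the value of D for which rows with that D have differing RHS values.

D=31: 6 rows → {E,F} = (472, W29), (472, W29), (472, W29), (472, W29), (472, W29), (472, W29) ✓
D=29: 3 rows → {E,F} takes values {(474, W42), (471, W42), (469, W42)} — violation
D=28: 3 rows → {E,F} = (476, W72), (476, W72), (476, W72) ✓
D=33: 3 rows → {E,F} = (480, W52), (480, W52), (480, W52) ✓
The only D value with inconsistent RHS is D=29.

29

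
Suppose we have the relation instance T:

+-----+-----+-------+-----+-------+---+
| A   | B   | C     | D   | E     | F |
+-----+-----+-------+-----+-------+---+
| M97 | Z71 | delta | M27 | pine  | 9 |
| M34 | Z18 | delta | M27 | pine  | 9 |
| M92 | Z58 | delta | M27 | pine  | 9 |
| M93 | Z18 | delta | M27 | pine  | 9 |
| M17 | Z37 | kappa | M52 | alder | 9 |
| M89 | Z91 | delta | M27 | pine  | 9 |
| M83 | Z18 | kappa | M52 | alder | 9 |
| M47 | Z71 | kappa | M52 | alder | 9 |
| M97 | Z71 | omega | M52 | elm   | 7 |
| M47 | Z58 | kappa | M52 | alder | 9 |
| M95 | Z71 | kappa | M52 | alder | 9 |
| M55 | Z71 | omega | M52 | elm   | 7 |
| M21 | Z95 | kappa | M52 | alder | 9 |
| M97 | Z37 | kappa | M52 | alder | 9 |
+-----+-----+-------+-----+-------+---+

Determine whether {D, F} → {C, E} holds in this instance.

Yes

(D=M27, F=9): 5 rows → {C,E} = (delta, pine), (delta, pine), (delta, pine), (delta, pine), (delta, pine) ✓
(D=M52, F=9): 7 rows → {C,E} = (kappa, alder), (kappa, alder), (kappa, alder), (kappa, alder), (kappa, alder), (kappa, alder), (kappa, alder) ✓
(D=M52, F=7): 2 rows → {C,E} = (omega, elm), (omega, elm) ✓
Every {D, F} value is associated with a single {C, E} value, so {D, F} → {C, E} holds.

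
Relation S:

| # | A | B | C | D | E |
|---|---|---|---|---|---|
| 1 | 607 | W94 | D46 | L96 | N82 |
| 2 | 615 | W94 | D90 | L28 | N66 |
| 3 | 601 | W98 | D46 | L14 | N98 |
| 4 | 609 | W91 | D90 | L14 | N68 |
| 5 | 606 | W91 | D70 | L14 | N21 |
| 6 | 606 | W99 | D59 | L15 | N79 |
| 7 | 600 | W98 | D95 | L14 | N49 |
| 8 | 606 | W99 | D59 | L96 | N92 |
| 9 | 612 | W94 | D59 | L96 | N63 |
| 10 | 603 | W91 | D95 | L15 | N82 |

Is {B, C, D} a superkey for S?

All 10 rows have distinct {B, C, D} values, so {B, C, D} → (all attributes) holds and {B, C, D} is a superkey.

Yes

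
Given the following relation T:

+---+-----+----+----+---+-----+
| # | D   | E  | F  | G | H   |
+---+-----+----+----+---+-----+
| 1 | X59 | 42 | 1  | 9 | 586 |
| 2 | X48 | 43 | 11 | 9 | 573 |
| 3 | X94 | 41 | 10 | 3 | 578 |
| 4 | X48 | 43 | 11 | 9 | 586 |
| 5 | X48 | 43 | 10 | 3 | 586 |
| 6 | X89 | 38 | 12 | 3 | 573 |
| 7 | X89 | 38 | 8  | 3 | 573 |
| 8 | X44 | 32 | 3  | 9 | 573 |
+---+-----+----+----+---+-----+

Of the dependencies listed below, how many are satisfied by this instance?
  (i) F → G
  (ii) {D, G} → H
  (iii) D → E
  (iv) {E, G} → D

3

(i) F → G: every LHS value maps to a single RHS value — holds.
(ii) {D, G} → H: (D=X48, G=9): rows 2, 4 → H takes values {573, 586} — violation — fails.
(iii) D → E: every LHS value maps to a single RHS value — holds.
(iv) {E, G} → D: every LHS value maps to a single RHS value — holds.
3 of the 4 dependencies hold.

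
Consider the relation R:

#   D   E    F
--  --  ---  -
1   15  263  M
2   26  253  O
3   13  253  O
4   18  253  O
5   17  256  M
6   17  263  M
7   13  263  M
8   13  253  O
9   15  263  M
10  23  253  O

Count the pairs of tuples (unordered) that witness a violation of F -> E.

4

F=M: violating pairs (1,5), (5,6), (5,7), (5,9) — 4 pairs.
F=O: all 5 rows agree on E — 0 pairs.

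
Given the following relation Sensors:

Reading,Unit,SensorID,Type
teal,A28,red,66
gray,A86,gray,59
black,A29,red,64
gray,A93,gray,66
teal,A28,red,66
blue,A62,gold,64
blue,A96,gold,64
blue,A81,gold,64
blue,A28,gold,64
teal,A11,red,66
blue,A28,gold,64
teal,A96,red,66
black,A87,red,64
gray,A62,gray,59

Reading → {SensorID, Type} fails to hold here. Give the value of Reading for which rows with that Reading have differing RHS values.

Reading=teal: 4 rows → {SensorID,Type} = (red, 66), (red, 66), (red, 66), (red, 66) ✓
Reading=gray: 3 rows → {SensorID,Type} takes values {(gray, 59), (gray, 66)} — violation
Reading=black: 2 rows → {SensorID,Type} = (red, 64), (red, 64) ✓
Reading=blue: 5 rows → {SensorID,Type} = (gold, 64), (gold, 64), (gold, 64), (gold, 64), (gold, 64) ✓
The only Reading value with inconsistent RHS is Reading=gray.

gray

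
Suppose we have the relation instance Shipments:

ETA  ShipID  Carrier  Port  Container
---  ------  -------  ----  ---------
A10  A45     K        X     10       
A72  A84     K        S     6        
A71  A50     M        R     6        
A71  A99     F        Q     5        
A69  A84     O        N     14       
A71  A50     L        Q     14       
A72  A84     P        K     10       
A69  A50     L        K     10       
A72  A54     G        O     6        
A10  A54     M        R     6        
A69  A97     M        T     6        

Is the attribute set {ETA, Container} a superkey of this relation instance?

No

Two distinct rows share (ETA=A72, Container=6), so {ETA, Container} does not determine every attribute — not a superkey.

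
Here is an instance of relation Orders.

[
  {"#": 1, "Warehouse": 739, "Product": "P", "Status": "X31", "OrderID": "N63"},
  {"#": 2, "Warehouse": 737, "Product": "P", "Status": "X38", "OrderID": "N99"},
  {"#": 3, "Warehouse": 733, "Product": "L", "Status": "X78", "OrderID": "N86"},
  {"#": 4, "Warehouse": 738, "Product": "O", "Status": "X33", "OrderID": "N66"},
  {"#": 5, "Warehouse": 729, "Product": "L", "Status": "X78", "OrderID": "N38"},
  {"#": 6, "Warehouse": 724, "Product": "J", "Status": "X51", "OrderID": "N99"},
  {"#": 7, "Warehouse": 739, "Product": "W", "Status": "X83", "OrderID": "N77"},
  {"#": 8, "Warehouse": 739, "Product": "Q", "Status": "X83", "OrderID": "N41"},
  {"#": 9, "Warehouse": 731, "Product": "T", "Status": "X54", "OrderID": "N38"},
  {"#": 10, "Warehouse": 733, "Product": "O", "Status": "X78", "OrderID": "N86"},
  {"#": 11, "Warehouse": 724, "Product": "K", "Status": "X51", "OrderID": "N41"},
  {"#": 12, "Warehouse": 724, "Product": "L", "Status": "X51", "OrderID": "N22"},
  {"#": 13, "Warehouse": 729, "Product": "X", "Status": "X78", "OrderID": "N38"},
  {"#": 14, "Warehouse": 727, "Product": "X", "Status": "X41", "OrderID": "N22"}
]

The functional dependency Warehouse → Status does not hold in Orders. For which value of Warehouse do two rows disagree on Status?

Warehouse=739: rows 1, 7, 8 → Status takes values {X31, X83} — violation
Warehouse=737: row 2 → Status = X38 ✓
Warehouse=733: rows 3, 10 → Status = X78, X78 ✓
Warehouse=738: row 4 → Status = X33 ✓
Warehouse=729: rows 5, 13 → Status = X78, X78 ✓
Warehouse=724: rows 6, 11, 12 → Status = X51, X51, X51 ✓
Warehouse=731: row 9 → Status = X54 ✓
Warehouse=727: row 14 → Status = X41 ✓
The only Warehouse value with inconsistent Status is Warehouse=739.

739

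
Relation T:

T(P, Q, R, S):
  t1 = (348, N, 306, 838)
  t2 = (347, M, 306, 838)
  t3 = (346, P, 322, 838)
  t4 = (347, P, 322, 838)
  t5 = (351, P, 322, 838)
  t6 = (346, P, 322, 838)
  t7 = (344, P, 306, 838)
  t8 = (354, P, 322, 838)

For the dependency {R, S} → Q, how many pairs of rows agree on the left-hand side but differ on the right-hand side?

(R=306, S=838): violating pairs (1,2), (1,7), (2,7) — 3 pairs.
(R=322, S=838): all 5 rows agree on Q — 0 pairs.

3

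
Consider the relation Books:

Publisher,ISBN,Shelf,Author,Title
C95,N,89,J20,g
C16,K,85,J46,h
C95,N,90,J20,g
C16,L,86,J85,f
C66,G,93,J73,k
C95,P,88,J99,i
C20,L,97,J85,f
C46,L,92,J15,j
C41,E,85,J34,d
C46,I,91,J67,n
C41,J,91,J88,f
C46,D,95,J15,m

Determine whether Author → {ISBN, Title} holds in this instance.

No

Author=J20: 2 rows → {ISBN,Title} = (N, g), (N, g) ✓
Author=J46: 1 row → {ISBN,Title} = (K, h) ✓
Author=J85: 2 rows → {ISBN,Title} = (L, f), (L, f) ✓
Author=J73: 1 row → {ISBN,Title} = (G, k) ✓
Author=J99: 1 row → {ISBN,Title} = (P, i) ✓
Author=J15: 2 rows → {ISBN,Title} takes values {(L, j), (D, m)} — violation
Author=J34: 1 row → {ISBN,Title} = (E, d) ✓
Author=J67: 1 row → {ISBN,Title} = (I, n) ✓
Author=J88: 1 row → {ISBN,Title} = (J, f) ✓
Two rows agree on Author but differ on {ISBN, Title}, so Author → {ISBN, Title} does not hold.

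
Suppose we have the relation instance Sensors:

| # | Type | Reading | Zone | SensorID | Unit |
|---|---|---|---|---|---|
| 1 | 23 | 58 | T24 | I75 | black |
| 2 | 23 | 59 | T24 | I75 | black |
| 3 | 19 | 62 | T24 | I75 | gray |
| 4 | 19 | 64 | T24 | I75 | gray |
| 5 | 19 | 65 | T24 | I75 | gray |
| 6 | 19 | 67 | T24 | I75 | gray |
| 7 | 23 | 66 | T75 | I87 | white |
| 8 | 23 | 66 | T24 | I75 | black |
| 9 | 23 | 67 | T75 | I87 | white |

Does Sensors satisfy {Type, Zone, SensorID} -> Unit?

(Type=23, Zone=T24, SensorID=I75): rows 1, 2, 8 → Unit = black, black, black ✓
(Type=19, Zone=T24, SensorID=I75): rows 3, 4, 5, 6 → Unit = gray, gray, gray, gray ✓
(Type=23, Zone=T75, SensorID=I87): rows 7, 9 → Unit = white, white ✓
Every {Type, Zone, SensorID} value is associated with a single Unit value, so {Type, Zone, SensorID} -> Unit holds.

Yes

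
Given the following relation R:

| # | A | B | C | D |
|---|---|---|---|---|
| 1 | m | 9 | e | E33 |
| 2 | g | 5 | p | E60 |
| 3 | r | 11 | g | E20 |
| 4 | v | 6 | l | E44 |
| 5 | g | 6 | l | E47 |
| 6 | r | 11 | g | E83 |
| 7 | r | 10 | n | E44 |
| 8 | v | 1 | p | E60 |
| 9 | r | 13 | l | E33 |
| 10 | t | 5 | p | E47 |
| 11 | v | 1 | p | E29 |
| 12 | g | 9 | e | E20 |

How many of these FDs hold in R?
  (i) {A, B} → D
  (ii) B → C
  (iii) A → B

1

(i) {A, B} → D: (A=r, B=11): rows 3, 6 → D takes values {E20, E83} — violation; (A=v, B=1): rows 8, 11 → D takes values {E60, E29} — violation — fails.
(ii) B → C: every LHS value maps to a single RHS value — holds.
(iii) A → B: A=g: rows 2, 5, 12 → B takes values {5, 6, 9} — violation; A=r: rows 3, 6, 7, 9 → B takes values {11, 10, 13} — violation; A=v: rows 4, 8, 11 → B takes values {6, 1} — violation — fails.
1 of the 3 dependencies holds.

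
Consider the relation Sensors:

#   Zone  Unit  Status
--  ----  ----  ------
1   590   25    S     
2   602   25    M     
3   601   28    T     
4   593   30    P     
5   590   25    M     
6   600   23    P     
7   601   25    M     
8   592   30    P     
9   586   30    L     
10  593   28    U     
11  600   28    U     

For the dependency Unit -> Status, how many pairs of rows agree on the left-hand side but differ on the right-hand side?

Unit=25: violating pairs (1,2), (1,5), (1,7) — 3 pairs.
Unit=28: violating pairs (3,10), (3,11) — 2 pairs.
Unit=30: violating pairs (4,9), (8,9) — 2 pairs.

7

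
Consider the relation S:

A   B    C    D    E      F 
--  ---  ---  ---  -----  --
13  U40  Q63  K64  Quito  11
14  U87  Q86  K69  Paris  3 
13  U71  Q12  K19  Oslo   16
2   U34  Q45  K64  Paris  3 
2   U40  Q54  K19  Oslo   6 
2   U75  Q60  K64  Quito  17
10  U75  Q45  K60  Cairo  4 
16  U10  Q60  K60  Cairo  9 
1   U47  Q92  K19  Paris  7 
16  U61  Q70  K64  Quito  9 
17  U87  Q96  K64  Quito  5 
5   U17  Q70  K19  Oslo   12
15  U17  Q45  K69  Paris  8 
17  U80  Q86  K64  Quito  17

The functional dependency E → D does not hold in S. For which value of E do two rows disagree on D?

E=Quito: 5 rows → D = K64, K64, K64, K64, K64 ✓
E=Paris: 4 rows → D takes values {K69, K64, K19} — violation
E=Oslo: 3 rows → D = K19, K19, K19 ✓
E=Cairo: 2 rows → D = K60, K60 ✓
The only E value with inconsistent D is E=Paris.

Paris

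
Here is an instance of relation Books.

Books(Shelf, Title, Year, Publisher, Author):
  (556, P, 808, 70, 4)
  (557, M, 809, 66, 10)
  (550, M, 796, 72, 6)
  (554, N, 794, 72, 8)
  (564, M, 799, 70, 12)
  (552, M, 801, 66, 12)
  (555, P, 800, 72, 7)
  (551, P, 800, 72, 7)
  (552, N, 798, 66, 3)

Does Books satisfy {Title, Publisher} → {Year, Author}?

No

(Title=P, Publisher=70): 1 row → {Year,Author} = (808, 4) ✓
(Title=M, Publisher=66): 2 rows → {Year,Author} takes values {(809, 10), (801, 12)} — violation
(Title=M, Publisher=72): 1 row → {Year,Author} = (796, 6) ✓
(Title=N, Publisher=72): 1 row → {Year,Author} = (794, 8) ✓
(Title=M, Publisher=70): 1 row → {Year,Author} = (799, 12) ✓
(Title=P, Publisher=72): 2 rows → {Year,Author} = (800, 7), (800, 7) ✓
(Title=N, Publisher=66): 1 row → {Year,Author} = (798, 3) ✓
Two rows agree on {Title, Publisher} but differ on {Year, Author}, so {Title, Publisher} → {Year, Author} does not hold.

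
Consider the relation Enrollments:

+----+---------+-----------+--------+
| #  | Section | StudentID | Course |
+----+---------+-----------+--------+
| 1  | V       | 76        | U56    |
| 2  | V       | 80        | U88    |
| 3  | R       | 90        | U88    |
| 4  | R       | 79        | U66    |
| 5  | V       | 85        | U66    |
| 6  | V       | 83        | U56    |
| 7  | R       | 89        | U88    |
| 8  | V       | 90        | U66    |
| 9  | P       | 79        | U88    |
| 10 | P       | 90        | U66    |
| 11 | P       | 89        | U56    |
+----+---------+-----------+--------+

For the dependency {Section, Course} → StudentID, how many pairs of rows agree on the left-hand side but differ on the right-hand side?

(Section=V, Course=U56): violating pairs (1,6) — 1 pair.
(Section=R, Course=U88): violating pairs (3,7) — 1 pair.
(Section=V, Course=U66): violating pairs (5,8) — 1 pair.

3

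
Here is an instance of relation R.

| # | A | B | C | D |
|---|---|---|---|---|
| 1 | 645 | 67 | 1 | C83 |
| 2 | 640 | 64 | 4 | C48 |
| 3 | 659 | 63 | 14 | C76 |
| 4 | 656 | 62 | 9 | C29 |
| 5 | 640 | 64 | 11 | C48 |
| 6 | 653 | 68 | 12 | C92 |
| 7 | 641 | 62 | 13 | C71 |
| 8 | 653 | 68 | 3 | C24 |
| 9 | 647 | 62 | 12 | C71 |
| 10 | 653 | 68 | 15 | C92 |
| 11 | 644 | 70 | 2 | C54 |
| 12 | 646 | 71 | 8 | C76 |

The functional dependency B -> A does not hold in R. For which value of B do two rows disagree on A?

B=67: row 1 → A = 645 ✓
B=64: rows 2, 5 → A = 640, 640 ✓
B=63: row 3 → A = 659 ✓
B=62: rows 4, 7, 9 → A takes values {656, 641, 647} — violation
B=68: rows 6, 8, 10 → A = 653, 653, 653 ✓
B=70: row 11 → A = 644 ✓
B=71: row 12 → A = 646 ✓
The only B value with inconsistent A is B=62.

62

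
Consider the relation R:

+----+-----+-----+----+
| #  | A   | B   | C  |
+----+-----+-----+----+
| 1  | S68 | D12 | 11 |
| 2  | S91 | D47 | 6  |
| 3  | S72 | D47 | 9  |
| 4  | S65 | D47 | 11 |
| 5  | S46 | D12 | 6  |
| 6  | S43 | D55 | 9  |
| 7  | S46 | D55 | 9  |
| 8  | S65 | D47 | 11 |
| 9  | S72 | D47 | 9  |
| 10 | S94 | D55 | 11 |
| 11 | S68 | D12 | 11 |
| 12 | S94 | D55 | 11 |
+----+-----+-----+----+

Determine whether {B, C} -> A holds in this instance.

No

(B=D12, C=11): rows 1, 11 → A = S68, S68 ✓
(B=D47, C=6): row 2 → A = S91 ✓
(B=D47, C=9): rows 3, 9 → A = S72, S72 ✓
(B=D47, C=11): rows 4, 8 → A = S65, S65 ✓
(B=D12, C=6): row 5 → A = S46 ✓
(B=D55, C=9): rows 6, 7 → A takes values {S43, S46} — violation
(B=D55, C=11): rows 10, 12 → A = S94, S94 ✓
Two rows agree on {B, C} but differ on A, so {B, C} -> A does not hold.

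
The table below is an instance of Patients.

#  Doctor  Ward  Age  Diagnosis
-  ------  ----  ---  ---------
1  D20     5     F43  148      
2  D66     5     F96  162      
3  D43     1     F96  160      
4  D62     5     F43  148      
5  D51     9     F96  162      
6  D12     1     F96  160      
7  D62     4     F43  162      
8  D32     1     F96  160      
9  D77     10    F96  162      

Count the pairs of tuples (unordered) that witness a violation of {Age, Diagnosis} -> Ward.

3

(Age=F43, Diagnosis=148): all 2 rows agree on Ward — 0 pairs.
(Age=F96, Diagnosis=162): violating pairs (2,5), (2,9), (5,9) — 3 pairs.
(Age=F96, Diagnosis=160): all 3 rows agree on Ward — 0 pairs.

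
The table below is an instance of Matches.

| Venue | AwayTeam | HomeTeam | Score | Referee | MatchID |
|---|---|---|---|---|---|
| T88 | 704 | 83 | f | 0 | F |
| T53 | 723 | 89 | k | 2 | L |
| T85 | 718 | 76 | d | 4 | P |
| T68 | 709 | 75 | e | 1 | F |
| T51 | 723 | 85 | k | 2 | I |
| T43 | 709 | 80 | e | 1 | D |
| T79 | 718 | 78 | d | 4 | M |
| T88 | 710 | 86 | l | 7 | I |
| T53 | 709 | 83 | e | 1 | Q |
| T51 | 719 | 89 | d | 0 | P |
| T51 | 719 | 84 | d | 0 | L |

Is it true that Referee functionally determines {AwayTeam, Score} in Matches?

No

Referee=0: 3 rows → {AwayTeam,Score} takes values {(704, f), (719, d)} — violation
Referee=2: 2 rows → {AwayTeam,Score} = (723, k), (723, k) ✓
Referee=4: 2 rows → {AwayTeam,Score} = (718, d), (718, d) ✓
Referee=1: 3 rows → {AwayTeam,Score} = (709, e), (709, e), (709, e) ✓
Referee=7: 1 row → {AwayTeam,Score} = (710, l) ✓
Two rows agree on Referee but differ on {AwayTeam, Score}, so Referee → {AwayTeam, Score} does not hold.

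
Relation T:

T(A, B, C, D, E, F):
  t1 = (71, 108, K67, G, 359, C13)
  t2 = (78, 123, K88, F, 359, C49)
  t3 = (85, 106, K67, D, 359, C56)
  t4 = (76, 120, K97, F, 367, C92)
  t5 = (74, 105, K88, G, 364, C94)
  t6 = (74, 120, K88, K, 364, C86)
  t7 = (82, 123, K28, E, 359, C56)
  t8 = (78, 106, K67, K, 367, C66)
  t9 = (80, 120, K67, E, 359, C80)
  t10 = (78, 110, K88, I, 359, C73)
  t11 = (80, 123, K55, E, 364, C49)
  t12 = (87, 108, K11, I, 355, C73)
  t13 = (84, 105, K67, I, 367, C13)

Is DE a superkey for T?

Rows 7 and 9 have the same DE value (D=E, E=359) but are distinct tuples, so DE does not determine every attribute — not a superkey.

No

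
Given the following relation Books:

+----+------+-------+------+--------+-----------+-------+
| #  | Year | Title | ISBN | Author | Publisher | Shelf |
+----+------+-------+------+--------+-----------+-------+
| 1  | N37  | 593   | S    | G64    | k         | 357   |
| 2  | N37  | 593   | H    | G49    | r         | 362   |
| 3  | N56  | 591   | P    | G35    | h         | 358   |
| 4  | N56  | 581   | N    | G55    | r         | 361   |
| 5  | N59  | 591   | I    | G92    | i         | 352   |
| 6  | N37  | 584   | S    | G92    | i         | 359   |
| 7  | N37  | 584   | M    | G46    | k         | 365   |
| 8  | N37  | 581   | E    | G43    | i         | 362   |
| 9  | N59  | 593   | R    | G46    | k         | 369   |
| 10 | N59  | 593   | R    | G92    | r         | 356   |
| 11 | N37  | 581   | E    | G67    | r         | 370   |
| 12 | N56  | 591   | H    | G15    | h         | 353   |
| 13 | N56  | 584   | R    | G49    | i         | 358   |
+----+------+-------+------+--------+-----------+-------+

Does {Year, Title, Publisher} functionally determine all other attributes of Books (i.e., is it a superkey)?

Rows 3 and 12 have the same {Year, Title, Publisher} value (Year=N56, Title=591, Publisher=h) but are distinct tuples, so {Year, Title, Publisher} does not determine every attribute — not a superkey.

No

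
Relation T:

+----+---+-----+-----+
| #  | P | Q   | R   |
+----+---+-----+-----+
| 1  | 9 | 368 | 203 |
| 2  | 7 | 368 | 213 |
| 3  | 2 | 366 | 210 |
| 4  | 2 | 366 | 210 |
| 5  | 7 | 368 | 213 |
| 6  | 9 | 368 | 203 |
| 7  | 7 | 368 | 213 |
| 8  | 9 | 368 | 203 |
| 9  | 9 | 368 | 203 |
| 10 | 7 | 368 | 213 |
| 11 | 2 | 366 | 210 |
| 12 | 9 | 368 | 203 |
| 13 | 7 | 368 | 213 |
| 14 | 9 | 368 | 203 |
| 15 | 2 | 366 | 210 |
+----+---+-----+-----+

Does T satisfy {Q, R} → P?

Yes

(Q=368, R=203): rows 1, 6, 8, 9, 12, 14 → P = 9, 9, 9, 9, 9, 9 ✓
(Q=368, R=213): rows 2, 5, 7, 10, 13 → P = 7, 7, 7, 7, 7 ✓
(Q=366, R=210): rows 3, 4, 11, 15 → P = 2, 2, 2, 2 ✓
Every {Q, R} value is associated with a single P value, so {Q, R} → P holds.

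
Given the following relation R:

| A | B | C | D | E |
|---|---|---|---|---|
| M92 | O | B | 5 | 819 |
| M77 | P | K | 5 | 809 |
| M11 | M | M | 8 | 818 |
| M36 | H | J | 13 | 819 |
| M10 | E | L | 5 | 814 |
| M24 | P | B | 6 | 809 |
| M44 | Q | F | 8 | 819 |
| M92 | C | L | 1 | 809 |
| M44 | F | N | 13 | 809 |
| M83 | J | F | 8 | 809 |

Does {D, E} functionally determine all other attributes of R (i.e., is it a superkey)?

Yes

All 10 rows have distinct {D, E} values, so {D, E} → (all attributes) holds and {D, E} is a superkey.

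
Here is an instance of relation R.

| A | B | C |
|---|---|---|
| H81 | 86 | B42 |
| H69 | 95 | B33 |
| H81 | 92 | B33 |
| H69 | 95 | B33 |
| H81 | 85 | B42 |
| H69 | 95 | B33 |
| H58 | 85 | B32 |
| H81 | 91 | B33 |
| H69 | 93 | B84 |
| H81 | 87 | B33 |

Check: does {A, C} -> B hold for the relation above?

(A=H81, C=B42): 2 rows → B takes values {86, 85} — violation
(A=H69, C=B33): 3 rows → B = 95, 95, 95 ✓
(A=H81, C=B33): 3 rows → B takes values {92, 91, 87} — violation
(A=H58, C=B32): 1 row → B = 85 ✓
(A=H69, C=B84): 1 row → B = 93 ✓
Two rows agree on {A, C} but differ on B, so {A, C} -> B does not hold.

No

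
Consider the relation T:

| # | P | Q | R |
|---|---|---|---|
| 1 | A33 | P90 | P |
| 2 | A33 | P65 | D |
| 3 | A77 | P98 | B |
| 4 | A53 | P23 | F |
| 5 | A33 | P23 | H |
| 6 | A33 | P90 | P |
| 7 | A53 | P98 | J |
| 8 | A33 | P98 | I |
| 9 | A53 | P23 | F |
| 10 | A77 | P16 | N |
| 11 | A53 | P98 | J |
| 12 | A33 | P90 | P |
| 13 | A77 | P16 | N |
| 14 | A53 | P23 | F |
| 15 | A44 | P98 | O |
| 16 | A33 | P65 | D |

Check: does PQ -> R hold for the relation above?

(P=A33, Q=P90): rows 1, 6, 12 → R = P, P, P ✓
(P=A33, Q=P65): rows 2, 16 → R = D, D ✓
(P=A77, Q=P98): row 3 → R = B ✓
(P=A53, Q=P23): rows 4, 9, 14 → R = F, F, F ✓
(P=A33, Q=P23): row 5 → R = H ✓
(P=A53, Q=P98): rows 7, 11 → R = J, J ✓
(P=A33, Q=P98): row 8 → R = I ✓
(P=A77, Q=P16): rows 10, 13 → R = N, N ✓
(P=A44, Q=P98): row 15 → R = O ✓
Every PQ value is associated with a single R value, so PQ -> R holds.

Yes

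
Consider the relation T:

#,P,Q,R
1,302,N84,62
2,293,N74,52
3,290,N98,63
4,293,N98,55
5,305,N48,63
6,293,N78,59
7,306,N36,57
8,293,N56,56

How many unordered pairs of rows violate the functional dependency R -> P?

1

R=63: violating pairs (3,5) — 1 pair.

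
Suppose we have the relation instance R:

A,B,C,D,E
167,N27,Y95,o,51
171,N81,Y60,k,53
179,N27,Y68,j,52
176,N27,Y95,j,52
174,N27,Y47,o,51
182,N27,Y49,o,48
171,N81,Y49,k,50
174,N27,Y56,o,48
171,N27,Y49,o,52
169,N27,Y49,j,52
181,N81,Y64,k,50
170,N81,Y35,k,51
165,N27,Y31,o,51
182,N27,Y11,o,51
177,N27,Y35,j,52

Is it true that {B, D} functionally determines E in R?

(B=N27, D=o): 7 rows → E takes values {51, 48, 52} — violation
(B=N81, D=k): 4 rows → E takes values {53, 50, 51} — violation
(B=N27, D=j): 4 rows → E = 52, 52, 52, 52 ✓
Two rows agree on {B, D} but differ on E, so {B, D} -> E does not hold.

No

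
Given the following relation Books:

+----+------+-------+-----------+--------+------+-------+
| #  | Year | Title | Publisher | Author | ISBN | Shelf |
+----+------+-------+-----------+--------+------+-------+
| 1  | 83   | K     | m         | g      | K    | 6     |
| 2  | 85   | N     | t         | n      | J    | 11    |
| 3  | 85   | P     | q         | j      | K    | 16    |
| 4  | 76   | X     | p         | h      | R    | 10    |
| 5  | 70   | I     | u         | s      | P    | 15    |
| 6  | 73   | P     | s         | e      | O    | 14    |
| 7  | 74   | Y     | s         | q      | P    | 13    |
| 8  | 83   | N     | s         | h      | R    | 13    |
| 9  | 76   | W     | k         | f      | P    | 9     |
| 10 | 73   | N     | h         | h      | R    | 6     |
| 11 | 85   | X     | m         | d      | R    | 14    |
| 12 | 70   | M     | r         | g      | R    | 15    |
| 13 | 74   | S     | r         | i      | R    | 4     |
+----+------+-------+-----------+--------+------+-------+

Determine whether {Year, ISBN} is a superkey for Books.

Yes

All 13 rows have distinct {Year, ISBN} values, so {Year, ISBN} → (all attributes) holds and {Year, ISBN} is a superkey.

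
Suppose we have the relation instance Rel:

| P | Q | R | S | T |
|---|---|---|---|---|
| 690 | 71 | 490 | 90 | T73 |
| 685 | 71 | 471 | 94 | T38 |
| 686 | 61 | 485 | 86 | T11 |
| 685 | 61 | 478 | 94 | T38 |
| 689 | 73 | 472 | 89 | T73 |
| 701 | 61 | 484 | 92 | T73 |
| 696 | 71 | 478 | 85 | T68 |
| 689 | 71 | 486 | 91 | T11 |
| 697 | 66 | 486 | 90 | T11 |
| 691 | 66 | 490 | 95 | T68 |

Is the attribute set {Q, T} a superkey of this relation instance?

All 10 rows have distinct {Q, T} values, so {Q, T} → (all attributes) holds and {Q, T} is a superkey.

Yes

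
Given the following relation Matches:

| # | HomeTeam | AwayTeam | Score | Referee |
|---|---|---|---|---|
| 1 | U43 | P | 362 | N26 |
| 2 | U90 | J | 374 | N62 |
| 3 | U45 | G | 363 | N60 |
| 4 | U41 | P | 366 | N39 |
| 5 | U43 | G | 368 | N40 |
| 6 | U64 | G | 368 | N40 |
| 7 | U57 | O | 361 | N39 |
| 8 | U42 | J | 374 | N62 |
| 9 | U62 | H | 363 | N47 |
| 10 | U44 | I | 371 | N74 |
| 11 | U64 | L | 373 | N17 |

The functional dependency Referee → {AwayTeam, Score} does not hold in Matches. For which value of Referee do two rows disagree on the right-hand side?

Referee=N26: row 1 → {AwayTeam,Score} = (P, 362) ✓
Referee=N62: rows 2, 8 → {AwayTeam,Score} = (J, 374), (J, 374) ✓
Referee=N60: row 3 → {AwayTeam,Score} = (G, 363) ✓
Referee=N39: rows 4, 7 → {AwayTeam,Score} takes values {(P, 366), (O, 361)} — violation
Referee=N40: rows 5, 6 → {AwayTeam,Score} = (G, 368), (G, 368) ✓
Referee=N47: row 9 → {AwayTeam,Score} = (H, 363) ✓
Referee=N74: row 10 → {AwayTeam,Score} = (I, 371) ✓
Referee=N17: row 11 → {AwayTeam,Score} = (L, 373) ✓
The only Referee value with inconsistent RHS is Referee=N39.

N39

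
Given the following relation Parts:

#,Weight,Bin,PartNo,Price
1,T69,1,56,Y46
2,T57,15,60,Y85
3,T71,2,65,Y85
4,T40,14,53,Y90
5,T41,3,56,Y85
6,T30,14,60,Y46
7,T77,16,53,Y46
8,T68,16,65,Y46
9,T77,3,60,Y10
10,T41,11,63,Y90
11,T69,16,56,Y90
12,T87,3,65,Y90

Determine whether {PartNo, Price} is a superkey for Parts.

Yes

All 12 rows have distinct {PartNo, Price} values, so {PartNo, Price} → (all attributes) holds and {PartNo, Price} is a superkey.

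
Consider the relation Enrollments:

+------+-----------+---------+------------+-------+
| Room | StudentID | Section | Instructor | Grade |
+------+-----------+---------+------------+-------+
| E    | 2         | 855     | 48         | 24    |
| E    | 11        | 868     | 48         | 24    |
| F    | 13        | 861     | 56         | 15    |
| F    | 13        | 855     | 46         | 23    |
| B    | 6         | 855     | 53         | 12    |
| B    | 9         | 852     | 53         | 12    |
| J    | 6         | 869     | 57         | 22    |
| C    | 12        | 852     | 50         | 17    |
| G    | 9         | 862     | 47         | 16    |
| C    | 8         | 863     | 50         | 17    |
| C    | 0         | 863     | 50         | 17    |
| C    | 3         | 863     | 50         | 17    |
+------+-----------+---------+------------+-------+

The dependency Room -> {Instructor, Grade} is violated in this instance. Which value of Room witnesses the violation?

F

Room=E: 2 rows → {Instructor,Grade} = (48, 24), (48, 24) ✓
Room=F: 2 rows → {Instructor,Grade} takes values {(56, 15), (46, 23)} — violation
Room=B: 2 rows → {Instructor,Grade} = (53, 12), (53, 12) ✓
Room=J: 1 row → {Instructor,Grade} = (57, 22) ✓
Room=C: 4 rows → {Instructor,Grade} = (50, 17), (50, 17), (50, 17), (50, 17) ✓
Room=G: 1 row → {Instructor,Grade} = (47, 16) ✓
The only Room value with inconsistent RHS is Room=F.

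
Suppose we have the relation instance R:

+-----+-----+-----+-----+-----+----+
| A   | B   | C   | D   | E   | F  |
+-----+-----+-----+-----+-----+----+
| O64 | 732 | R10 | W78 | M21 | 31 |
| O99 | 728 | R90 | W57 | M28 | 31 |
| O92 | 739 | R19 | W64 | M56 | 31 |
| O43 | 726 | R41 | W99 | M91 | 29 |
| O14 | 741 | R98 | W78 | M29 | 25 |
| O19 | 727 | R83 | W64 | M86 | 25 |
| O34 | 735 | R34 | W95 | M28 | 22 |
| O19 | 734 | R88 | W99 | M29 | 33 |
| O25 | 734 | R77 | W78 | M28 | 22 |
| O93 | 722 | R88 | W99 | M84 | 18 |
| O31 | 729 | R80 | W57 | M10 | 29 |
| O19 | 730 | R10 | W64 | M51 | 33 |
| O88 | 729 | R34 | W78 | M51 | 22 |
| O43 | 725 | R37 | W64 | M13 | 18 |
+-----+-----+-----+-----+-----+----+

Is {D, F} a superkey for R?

Two distinct rows share (D=W78, F=22), so {D, F} does not determine every attribute — not a superkey.

No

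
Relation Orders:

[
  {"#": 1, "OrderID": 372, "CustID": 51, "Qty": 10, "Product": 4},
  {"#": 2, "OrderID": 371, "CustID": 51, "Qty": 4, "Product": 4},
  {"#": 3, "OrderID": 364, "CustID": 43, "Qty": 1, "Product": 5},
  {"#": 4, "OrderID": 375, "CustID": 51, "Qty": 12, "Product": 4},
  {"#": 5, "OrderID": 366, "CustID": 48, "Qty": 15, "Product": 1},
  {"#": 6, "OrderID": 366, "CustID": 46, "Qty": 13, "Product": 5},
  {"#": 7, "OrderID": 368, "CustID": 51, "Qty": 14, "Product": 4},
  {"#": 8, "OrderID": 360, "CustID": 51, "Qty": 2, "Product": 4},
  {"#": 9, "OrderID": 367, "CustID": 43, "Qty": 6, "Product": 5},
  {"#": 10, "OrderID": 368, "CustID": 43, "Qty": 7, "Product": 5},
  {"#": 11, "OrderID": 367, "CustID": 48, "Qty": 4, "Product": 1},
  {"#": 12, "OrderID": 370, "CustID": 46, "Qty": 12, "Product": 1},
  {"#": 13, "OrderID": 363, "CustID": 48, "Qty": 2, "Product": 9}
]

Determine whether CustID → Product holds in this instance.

No

CustID=51: rows 1, 2, 4, 7, 8 → Product = 4, 4, 4, 4, 4 ✓
CustID=43: rows 3, 9, 10 → Product = 5, 5, 5 ✓
CustID=48: rows 5, 11, 13 → Product takes values {1, 9} — violation
CustID=46: rows 6, 12 → Product takes values {5, 1} — violation
Two rows agree on CustID but differ on Product, so CustID → Product does not hold.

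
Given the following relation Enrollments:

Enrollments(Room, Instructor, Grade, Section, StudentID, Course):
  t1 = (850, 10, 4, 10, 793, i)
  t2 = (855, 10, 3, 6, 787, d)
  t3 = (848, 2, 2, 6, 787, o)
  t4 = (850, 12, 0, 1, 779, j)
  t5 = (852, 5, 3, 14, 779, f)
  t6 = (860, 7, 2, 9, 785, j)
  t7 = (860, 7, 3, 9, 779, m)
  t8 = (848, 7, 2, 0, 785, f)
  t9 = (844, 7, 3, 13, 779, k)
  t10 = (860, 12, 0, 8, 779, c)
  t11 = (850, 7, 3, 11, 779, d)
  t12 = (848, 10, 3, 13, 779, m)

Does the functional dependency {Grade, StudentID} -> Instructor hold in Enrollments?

(Grade=4, StudentID=793): row 1 → Instructor = 10 ✓
(Grade=3, StudentID=787): row 2 → Instructor = 10 ✓
(Grade=2, StudentID=787): row 3 → Instructor = 2 ✓
(Grade=0, StudentID=779): rows 4, 10 → Instructor = 12, 12 ✓
(Grade=3, StudentID=779): rows 5, 7, 9, 11, 12 → Instructor takes values {5, 7, 10} — violation
(Grade=2, StudentID=785): rows 6, 8 → Instructor = 7, 7 ✓
Two rows agree on {Grade, StudentID} but differ on Instructor, so {Grade, StudentID} -> Instructor does not hold.

No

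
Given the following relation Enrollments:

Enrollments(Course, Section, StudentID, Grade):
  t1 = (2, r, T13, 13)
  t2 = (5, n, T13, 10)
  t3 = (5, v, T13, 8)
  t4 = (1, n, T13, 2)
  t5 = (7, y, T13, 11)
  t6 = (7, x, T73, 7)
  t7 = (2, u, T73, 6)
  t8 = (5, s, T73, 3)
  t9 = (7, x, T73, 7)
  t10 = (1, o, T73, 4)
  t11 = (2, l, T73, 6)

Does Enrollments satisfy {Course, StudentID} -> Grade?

(Course=2, StudentID=T13): row 1 → Grade = 13 ✓
(Course=5, StudentID=T13): rows 2, 3 → Grade takes values {10, 8} — violation
(Course=1, StudentID=T13): row 4 → Grade = 2 ✓
(Course=7, StudentID=T13): row 5 → Grade = 11 ✓
(Course=7, StudentID=T73): rows 6, 9 → Grade = 7, 7 ✓
(Course=2, StudentID=T73): rows 7, 11 → Grade = 6, 6 ✓
(Course=5, StudentID=T73): row 8 → Grade = 3 ✓
(Course=1, StudentID=T73): row 10 → Grade = 4 ✓
Two rows agree on {Course, StudentID} but differ on Grade, so {Course, StudentID} -> Grade does not hold.

No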